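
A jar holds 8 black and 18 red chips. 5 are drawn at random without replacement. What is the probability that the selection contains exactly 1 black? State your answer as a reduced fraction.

There are C(26,5) = 65780 ways to choose 5 from 26.
Selections with exactly 1 black: choose 1 of the 8 black and 4 of the 18 red, C(8,1)·C(18,4) = 8·3060 = 24480.
Probability = 24480/65780 = 1224/3289.

1224/3289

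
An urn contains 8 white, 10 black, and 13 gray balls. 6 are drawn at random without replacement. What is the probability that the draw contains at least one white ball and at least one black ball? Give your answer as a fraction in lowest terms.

64754/81809

There are C(31,6) = 736281 possible draws.
By inclusion-exclusion on the complements, draws missing all white or all black: C(23,6) + C(21,6) − C(13,6) = 100947 + 54264 − 1716 = 153495.
So draws with at least one of each: 736281 − 153495 = 582786, probability 582786/736281 = 64754/81809.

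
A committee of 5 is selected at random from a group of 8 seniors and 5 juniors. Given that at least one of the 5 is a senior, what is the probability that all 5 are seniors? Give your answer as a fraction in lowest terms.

Work in counts. Selections with at least one senior: C(13,5) − C(5,5) = 1287 − 1 = 1286.
Of those, selections where all 5 are seniors: C(8,5) = 56.
Conditional probability = 56/1286 = 28/643.

28/643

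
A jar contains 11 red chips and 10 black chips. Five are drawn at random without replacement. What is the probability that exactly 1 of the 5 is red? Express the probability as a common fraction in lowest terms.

The sample space is all 5-subsets of the 21: C(21,5) = 20349.
Selections with exactly 1 red: choose 1 of the 11 red and 4 of the 10 black, C(11,1)·C(10,4) = 11·210 = 2310.
Probability = 2310/20349 = 110/969.

110/969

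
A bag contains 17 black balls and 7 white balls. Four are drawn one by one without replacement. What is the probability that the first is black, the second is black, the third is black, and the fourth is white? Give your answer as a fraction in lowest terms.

Multiply the conditional probabilities at each draw: 17/24 · 16/23 · 15/22 · 7/21 = 28560/255024 = 85/759.

85/759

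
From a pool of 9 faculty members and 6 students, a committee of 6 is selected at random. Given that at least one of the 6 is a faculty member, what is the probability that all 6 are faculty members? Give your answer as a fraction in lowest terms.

Work in counts. Selections with at least one faculty member: C(15,6) − C(6,6) = 5005 − 1 = 5004.
Of those, selections where all 6 are faculty members: C(9,6) = 84.
Conditional probability = 84/5004 = 7/417.

7/417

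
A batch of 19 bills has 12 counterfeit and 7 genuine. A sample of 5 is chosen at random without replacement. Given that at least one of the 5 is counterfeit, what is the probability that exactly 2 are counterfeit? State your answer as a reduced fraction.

Work in counts. Selections with at least one counterfeit: C(19,5) − C(7,5) = 11628 − 21 = 11607.
Of those, selections where exactly 2 are counterfeit: C(12,2)·C(7,3) = 66·35 = 2310.
Conditional probability = 2310/11607 = 770/3869.

770/3869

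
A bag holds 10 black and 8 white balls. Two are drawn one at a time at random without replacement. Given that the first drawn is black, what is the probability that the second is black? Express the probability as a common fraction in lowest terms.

After removing one black, 17 remain: 9 black and 8 white.
So the probability the next is black is 9/17.

9/17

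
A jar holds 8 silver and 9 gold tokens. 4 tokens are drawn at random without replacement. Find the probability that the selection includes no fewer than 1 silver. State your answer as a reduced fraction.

Total selections: C(17,4) = 2380.
The complement is all 4 are gold: C(9,4) = 126.
Probability = 1 − 126/2380 = 2254/2380 = 161/170.

161/170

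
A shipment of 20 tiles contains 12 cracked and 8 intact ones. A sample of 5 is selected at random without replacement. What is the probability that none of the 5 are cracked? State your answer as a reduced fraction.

7/1938

There are C(20,5) = 15504 possible selections.
Selections with no cracked (all intact): C(8,5) = 56.
Probability = 56/15504 = 7/1938.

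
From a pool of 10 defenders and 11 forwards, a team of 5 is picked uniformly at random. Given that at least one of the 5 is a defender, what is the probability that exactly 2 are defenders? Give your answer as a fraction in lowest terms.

Work in counts. Selections with at least one defender: C(21,5) − C(11,5) = 20349 − 462 = 19887.
Of those, selections where exactly 2 are defenders: C(10,2)·C(11,3) = 45·165 = 7425.
Conditional probability = 7425/19887 = 2475/6629.

2475/6629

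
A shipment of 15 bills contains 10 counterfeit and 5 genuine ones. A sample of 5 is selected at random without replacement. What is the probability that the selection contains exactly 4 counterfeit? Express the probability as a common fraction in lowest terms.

50/143

Total number of selections: C(15,5) = 3003.
Selections with exactly 4 counterfeit: choose 4 of the 10 counterfeit and 1 of the 5 genuine, C(10,4)·C(5,1) = 210·5 = 1050.
Probability = 1050/3003 = 50/143.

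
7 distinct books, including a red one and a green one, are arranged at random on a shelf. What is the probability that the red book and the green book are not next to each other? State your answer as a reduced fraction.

5/7

There are 7! = 5040 arrangements.
Arrangements with the red book and the green book adjacent: 2·6! = 1440.
So not adjacent: 5040 − 1440 = 3600, probability 3600/5040 = 5/7.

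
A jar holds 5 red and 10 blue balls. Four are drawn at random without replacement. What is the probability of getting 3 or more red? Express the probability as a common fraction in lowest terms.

There are C(15,4) = 1365 ways to choose the 4.
Favorable selections (3 or more red): C(5,3)·C(10,1) + C(5,4)·C(10,0) = 100 + 5 = 105.
Probability = 105/1365 = 1/13.

1/13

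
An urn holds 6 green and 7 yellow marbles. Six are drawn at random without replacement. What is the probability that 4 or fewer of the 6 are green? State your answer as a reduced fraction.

1673/1716

There are C(13,6) = 1716 ways to choose the 6.
Favorable selections (4 or fewer green): C(6,0)·C(7,6) + C(6,1)·C(7,5) + C(6,2)·C(7,4) + C(6,3)·C(7,3) + C(6,4)·C(7,2) = 7 + 126 + 525 + 700 + 315 = 1673.
Probability = 1673/1716.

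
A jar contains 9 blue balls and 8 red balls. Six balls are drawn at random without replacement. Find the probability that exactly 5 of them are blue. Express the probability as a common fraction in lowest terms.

Total number of selections: C(17,6) = 12376.
Selections with exactly 5 blue: choose 5 of the 9 blue and 1 of the 8 red, C(9,5)·C(8,1) = 126·8 = 1008.
Probability = 1008/12376 = 18/221.

18/221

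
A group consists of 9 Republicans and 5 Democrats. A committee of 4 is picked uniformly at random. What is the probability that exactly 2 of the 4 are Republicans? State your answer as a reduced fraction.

The sample space is all 4-subsets of the 14: C(14,4) = 1001.
Selections with exactly 2 Republicans: choose 2 of the 9 Republicans and 2 of the 5 Democrats, C(9,2)·C(5,2) = 36·10 = 360.
Probability = 360/1001.

360/1001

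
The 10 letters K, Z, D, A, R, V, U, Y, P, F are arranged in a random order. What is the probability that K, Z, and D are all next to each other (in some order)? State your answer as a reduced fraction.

There are 10! = 3628800 arrangements.
Treat the three as one block: 8! placements × 3! orders within the block = 40320·6 = 241920.
Probability = 241920/3628800 = 1/15.

1/15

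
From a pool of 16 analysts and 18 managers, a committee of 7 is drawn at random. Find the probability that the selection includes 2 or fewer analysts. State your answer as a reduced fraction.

There are C(34,7) = 5379616 ways to choose the 7.
Favorable selections (2 or fewer analysts): C(16,0)·C(18,7) + C(16,1)·C(18,6) + C(16,2)·C(18,5) = 31824 + 297024 + 1028160 = 1357008.
Probability = 1357008/5379616 = 4989/19778.

4989/19778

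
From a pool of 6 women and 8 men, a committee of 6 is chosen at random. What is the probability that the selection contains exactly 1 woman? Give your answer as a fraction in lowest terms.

Total number of selections: C(14,6) = 3003.
Selections with exactly 1 woman: choose 1 of the 6 women and 5 of the 8 men, C(6,1)·C(8,5) = 6·56 = 336.
Probability = 336/3003 = 16/143.

16/143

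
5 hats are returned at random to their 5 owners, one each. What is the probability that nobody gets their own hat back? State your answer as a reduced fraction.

There are 5! = 120 assignments.
By inclusion-exclusion, assignments with no fixed points: C(5,0)·5! − C(5,1)·4! + C(5,2)·3! − C(5,3)·2! + C(5,4)·1! − C(5,5)·0! = 44.
Probability = 44/120 = 11/30.

11/30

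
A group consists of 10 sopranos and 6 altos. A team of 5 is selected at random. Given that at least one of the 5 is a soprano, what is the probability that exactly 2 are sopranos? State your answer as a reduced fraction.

150/727

Work in counts. Selections with at least one soprano: C(16,5) − C(6,5) = 4368 − 6 = 4362.
Of those, selections where exactly 2 are sopranos: C(10,2)·C(6,3) = 45·20 = 900.
Conditional probability = 900/4362 = 150/727.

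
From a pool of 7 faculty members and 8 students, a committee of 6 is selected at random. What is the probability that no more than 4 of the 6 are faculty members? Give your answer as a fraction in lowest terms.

138/143

Total selections: C(15,6) = 5005.
Count the complement (more than 4 faculty members): C(7,5)·C(8,1) + C(7,6)·C(8,0) = 168 + 7 = 175.
Probability = 1 − 175/5005 = 4830/5005 = 138/143.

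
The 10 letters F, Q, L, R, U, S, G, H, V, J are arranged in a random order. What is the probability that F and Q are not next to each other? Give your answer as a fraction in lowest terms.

There are 10! = 3628800 arrangements.
Arrangements with F and Q adjacent: 2·9! = 725760.
So not adjacent: 3628800 − 725760 = 2903040, probability 2903040/3628800 = 4/5.

4/5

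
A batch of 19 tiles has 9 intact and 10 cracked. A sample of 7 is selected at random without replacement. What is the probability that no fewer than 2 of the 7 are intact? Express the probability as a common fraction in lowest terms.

8063/8398

Total selections: C(19,7) = 50388.
Favorable selections (no fewer than 2 intact): C(9,2)·C(10,5) + C(9,3)·C(10,4) + C(9,4)·C(10,3) + C(9,5)·C(10,2) + C(9,6)·C(10,1) + C(9,7)·C(10,0) = 9072 + 17640 + 15120 + 5670 + 840 + 36 = 48378.
Probability = 48378/50388 = 8063/8398.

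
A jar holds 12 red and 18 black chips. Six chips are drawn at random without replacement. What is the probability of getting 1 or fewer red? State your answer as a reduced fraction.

1156/5655

Total selections: C(30,6) = 593775.
Favorable selections (1 or fewer red): C(12,0)·C(18,6) + C(12,1)·C(18,5) = 18564 + 102816 = 121380.
Probability = 121380/593775 = 1156/5655.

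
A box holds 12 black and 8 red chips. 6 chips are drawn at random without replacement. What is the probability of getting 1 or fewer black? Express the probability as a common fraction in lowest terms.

35/1938

There are C(20,6) = 38760 ways to choose the 6.
Favorable selections (1 or fewer black): C(12,0)·C(8,6) + C(12,1)·C(8,5) = 28 + 672 = 700.
Probability = 700/38760 = 35/1938.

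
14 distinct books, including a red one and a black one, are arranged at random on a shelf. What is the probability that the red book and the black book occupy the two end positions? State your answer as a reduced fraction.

1/91

There are 14! = 87178291200 arrangements.
Place the red book and the black book at the ends in 2 ways, arrange the remaining 12 in 12! = 479001600 ways: 2·479001600 = 958003200.
Probability = 958003200/87178291200 = 1/91.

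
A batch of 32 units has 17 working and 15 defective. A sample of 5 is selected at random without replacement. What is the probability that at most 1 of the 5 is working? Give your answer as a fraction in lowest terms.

117/899

There are C(32,5) = 201376 ways to choose the 5.
Favorable selections (at most 1 working): C(17,0)·C(15,5) + C(17,1)·C(15,4) = 3003 + 23205 = 26208.
Probability = 26208/201376 = 117/899.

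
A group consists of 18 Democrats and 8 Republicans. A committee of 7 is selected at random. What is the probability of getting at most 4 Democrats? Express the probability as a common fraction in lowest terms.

There are C(26,7) = 657800 ways to choose the 7.
Count the complement (more than 4 Democrats): C(18,5)·C(8,2) + C(18,6)·C(8,1) + C(18,7)·C(8,0) = 239904 + 148512 + 31824 = 420240.
Probability = 1 − 420240/657800 = 237560/657800 = 5939/16445.

5939/16445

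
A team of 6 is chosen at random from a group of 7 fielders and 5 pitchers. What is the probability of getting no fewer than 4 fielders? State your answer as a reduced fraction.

There are C(12,6) = 924 ways to choose the 6.
Favorable selections (no fewer than 4 fielders): C(7,4)·C(5,2) + C(7,5)·C(5,1) + C(7,6)·C(5,0) = 350 + 105 + 7 = 462.
Probability = 462/924 = 1/2.

1/2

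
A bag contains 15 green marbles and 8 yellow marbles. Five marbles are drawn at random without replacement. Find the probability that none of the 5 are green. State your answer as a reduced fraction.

8/4807

There are C(23,5) = 33649 possible selections.
Selections with no green (all yellow): C(8,5) = 56.
Probability = 56/33649 = 8/4807.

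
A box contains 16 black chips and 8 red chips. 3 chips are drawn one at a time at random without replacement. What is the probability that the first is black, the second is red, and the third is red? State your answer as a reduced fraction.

Multiply the conditional probabilities at each draw: 16/24 · 8/23 · 7/22 = 896/12144 = 56/759.

56/759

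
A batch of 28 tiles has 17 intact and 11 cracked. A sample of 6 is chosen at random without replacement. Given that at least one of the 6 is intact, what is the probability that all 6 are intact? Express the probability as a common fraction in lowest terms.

Work in counts. Selections with at least one intact: C(28,6) − C(11,6) = 376740 − 462 = 376278.
Of those, selections where all 6 are intact: C(17,6) = 12376.
Conditional probability = 12376/376278 = 52/1581.

52/1581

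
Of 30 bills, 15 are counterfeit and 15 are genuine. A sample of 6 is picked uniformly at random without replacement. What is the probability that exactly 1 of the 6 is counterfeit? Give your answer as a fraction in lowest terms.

Total number of selections: C(30,6) = 593775.
Selections with exactly 1 counterfeit: choose 1 of the 15 counterfeit and 5 of the 15 genuine, C(15,1)·C(15,5) = 15·3003 = 45045.
Probability = 45045/593775 = 11/145.

11/145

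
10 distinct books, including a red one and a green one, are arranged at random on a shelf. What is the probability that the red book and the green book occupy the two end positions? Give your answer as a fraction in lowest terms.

1/45

There are 10! = 3628800 arrangements.
Place the red book and the green book at the ends in 2 ways, arrange the remaining 8 in 8! = 40320 ways: 2·40320 = 80640.
Probability = 80640/3628800 = 1/45.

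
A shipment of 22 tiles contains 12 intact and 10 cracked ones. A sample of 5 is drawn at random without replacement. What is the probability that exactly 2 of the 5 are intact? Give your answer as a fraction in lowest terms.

40/133

The sample space is all 5-subsets of the 22: C(22,5) = 26334.
Selections with exactly 2 intact: choose 2 of the 12 intact and 3 of the 10 cracked, C(12,2)·C(10,3) = 66·120 = 7920.
Probability = 7920/26334 = 40/133.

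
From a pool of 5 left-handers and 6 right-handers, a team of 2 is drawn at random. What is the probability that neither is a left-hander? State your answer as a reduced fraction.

There are C(11,2) = 55 possible selections.
Selections with no left-handers (all right-handers): C(6,2) = 15.
Probability = 15/55 = 3/11.

3/11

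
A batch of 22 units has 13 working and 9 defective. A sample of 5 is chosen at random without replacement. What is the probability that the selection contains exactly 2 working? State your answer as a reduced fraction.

There are C(22,5) = 26334 ways to choose 5 from 22.
Selections with exactly 2 working: choose 2 of the 13 working and 3 of the 9 defective, C(13,2)·C(9,3) = 78·84 = 6552.
Probability = 6552/26334 = 52/209.

52/209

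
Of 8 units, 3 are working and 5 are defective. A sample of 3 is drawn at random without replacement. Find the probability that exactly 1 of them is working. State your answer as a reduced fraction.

Total number of selections: C(8,3) = 56.
Selections with exactly 1 working: choose 1 of the 3 working and 2 of the 5 defective, C(3,1)·C(5,2) = 3·10 = 30.
Probability = 30/56 = 15/28.

15/28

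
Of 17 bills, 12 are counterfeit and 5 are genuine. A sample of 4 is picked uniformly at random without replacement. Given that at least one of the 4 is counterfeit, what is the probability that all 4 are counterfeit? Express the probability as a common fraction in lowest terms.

Work in counts. Selections with at least one counterfeit: C(17,4) − C(5,4) = 2380 − 5 = 2375.
Of those, selections where all 4 are counterfeit: C(12,4) = 495.
Conditional probability = 495/2375 = 99/475.

99/475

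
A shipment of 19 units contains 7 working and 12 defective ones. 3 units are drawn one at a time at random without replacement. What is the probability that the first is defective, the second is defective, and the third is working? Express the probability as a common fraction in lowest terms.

154/969

Multiply the conditional probabilities at each draw: 12/19 · 11/18 · 7/17 = 924/5814 = 154/969.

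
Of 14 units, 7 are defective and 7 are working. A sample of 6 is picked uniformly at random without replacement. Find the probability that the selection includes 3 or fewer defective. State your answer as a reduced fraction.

302/429

There are C(14,6) = 3003 ways to choose the 6.
Count the complement (more than 3 defective): C(7,4)·C(7,2) + C(7,5)·C(7,1) + C(7,6)·C(7,0) = 735 + 147 + 7 = 889.
Probability = 1 − 889/3003 = 2114/3003 = 302/429.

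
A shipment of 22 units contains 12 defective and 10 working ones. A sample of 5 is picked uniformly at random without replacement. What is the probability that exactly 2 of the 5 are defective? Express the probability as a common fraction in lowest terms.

40/133

There are C(22,5) = 26334 ways to choose 5 from 22.
Selections with exactly 2 defective: choose 2 of the 12 defective and 3 of the 10 working, C(12,2)·C(10,3) = 66·120 = 7920.
Probability = 7920/26334 = 40/133.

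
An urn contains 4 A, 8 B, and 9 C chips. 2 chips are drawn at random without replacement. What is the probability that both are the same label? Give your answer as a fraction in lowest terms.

There are C(21,2) = 210 ways to draw 2 chips.
All same label: C(4,2) + C(8,2) + C(9,2) = 6 + 28 + 36 = 70.
Probability = 70/210 = 1/3.

1/3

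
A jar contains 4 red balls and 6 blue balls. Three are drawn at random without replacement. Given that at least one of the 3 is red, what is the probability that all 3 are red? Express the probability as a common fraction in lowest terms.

1/25

Work in counts. Selections with at least one red: C(10,3) − C(6,3) = 120 − 20 = 100.
Of those, selections where all 3 are red: C(4,3) = 4.
Conditional probability = 4/100 = 1/25.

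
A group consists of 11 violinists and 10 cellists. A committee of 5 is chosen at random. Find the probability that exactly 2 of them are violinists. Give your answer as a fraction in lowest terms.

There are C(21,5) = 20349 ways to choose 5 from 21.
Selections with exactly 2 violinists: choose 2 of the 11 violinists and 3 of the 10 cellists, C(11,2)·C(10,3) = 55·120 = 6600.
Probability = 6600/20349 = 2200/6783.

2200/6783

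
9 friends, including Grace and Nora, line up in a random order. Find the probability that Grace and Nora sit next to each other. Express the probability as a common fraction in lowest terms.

There are 9! = 362880 arrangements.
Treat Grace and Nora as a block: 8! arrangements of the blocks × 2 orders within the block = 2·40320 = 80640.
Probability = 80640/362880 = 2/9.

2/9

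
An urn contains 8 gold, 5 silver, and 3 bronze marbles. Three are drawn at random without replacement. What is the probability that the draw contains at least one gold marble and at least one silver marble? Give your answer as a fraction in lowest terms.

There are C(16,3) = 560 possible draws.
By inclusion-exclusion on the complements, draws missing all gold or all silver: C(8,3) + C(11,3) − C(3,3) = 56 + 165 − 1 = 220.
So draws with at least one of each: 560 − 220 = 340, probability 340/560 = 17/28.

17/28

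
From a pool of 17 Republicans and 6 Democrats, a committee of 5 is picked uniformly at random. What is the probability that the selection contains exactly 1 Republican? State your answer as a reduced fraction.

The sample space is all 5-subsets of the 23: C(23,5) = 33649.
Selections with exactly 1 Republican: choose 1 of the 17 Republicans and 4 of the 6 Democrats, C(17,1)·C(6,4) = 17·15 = 255.
Probability = 255/33649.

255/33649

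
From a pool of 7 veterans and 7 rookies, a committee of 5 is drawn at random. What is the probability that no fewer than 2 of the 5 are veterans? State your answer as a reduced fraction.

Total selections: C(14,5) = 2002.
Count the complement (fewer than 2 veterans): C(7,0)·C(7,5) + C(7,1)·C(7,4) = 21 + 245 = 266.
Probability = 1 − 266/2002 = 1736/2002 = 124/143.

124/143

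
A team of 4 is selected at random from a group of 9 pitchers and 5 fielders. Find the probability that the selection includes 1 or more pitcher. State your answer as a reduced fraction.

996/1001

Total selections: C(14,4) = 1001.
The complement is all 4 are fielders: C(5,4) = 5.
Probability = 1 − 5/1001 = 996/1001.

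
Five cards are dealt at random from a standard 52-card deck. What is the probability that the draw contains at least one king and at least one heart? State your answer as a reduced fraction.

There are C(52,5) = 2598960 possible draws.
By inclusion-exclusion on the complements, draws missing all kings or all hearts: C(48,5) + C(39,5) − C(36,5) = 1712304 + 575757 − 376992 = 1911069.
So draws with at least one of each: 2598960 − 1911069 = 687891, probability 687891/2598960 = 229297/866320.

229297/866320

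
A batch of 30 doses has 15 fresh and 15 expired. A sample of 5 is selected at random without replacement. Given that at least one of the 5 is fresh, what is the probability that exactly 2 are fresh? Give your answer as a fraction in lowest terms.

Work in counts. Selections with at least one fresh: C(30,5) − C(15,5) = 142506 − 3003 = 139503.
Of those, selections where exactly 2 are fresh: C(15,2)·C(15,3) = 105·455 = 47775.
Conditional probability = 47775/139503 = 25/73.

25/73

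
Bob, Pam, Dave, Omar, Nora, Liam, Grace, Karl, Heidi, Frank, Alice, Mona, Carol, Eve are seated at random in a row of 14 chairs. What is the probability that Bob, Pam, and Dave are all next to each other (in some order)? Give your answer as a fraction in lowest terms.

There are 14! = 87178291200 arrangements.
Treat the three as one block: 12! placements × 3! orders within the block = 479001600·6 = 2874009600.
Probability = 2874009600/87178291200 = 3/91.

3/91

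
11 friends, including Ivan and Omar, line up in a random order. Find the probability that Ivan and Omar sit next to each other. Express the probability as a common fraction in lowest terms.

2/11

There are 11! = 39916800 arrangements.
Treat Ivan and Omar as a block: 10! arrangements of the blocks × 2 orders within the block = 2·3628800 = 7257600.
Probability = 7257600/39916800 = 2/11.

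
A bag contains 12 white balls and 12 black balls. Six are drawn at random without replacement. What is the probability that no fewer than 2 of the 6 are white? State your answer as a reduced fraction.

2822/3059

There are C(24,6) = 134596 ways to choose the 6.
Count the complement (fewer than 2 white): C(12,0)·C(12,6) + C(12,1)·C(12,5) = 924 + 9504 = 10428.
Probability = 1 − 10428/134596 = 124168/134596 = 2822/3059.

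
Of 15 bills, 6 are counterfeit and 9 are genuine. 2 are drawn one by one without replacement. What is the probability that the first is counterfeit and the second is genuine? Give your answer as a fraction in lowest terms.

Multiply the conditional probabilities at each draw: 6/15 · 9/14 = 54/210 = 9/35.

9/35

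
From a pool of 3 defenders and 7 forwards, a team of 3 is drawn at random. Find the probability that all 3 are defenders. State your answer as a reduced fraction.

There are C(10,3) = 120 possible selections.
Selections with all defenders: C(3,3) = 1.
Probability = 1/120.

1/120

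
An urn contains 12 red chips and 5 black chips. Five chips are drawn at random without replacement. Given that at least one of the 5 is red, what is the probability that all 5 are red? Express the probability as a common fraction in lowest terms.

Work in counts. Selections with at least one red: C(17,5) − C(5,5) = 6188 − 1 = 6187.
Of those, selections where all 5 are red: C(12,5) = 792.
Conditional probability = 792/6187.

792/6187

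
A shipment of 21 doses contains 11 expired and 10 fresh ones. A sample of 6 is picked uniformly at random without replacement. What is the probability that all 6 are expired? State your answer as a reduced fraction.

11/1292

There are C(21,6) = 54264 possible selections.
Selections with all expired: C(11,6) = 462.
Probability = 462/54264 = 11/1292.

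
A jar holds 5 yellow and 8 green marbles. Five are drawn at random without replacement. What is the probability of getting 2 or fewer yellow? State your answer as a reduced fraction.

322/429

There are C(13,5) = 1287 ways to choose the 5.
Favorable selections (2 or fewer yellow): C(5,0)·C(8,5) + C(5,1)·C(8,4) + C(5,2)·C(8,3) = 56 + 350 + 560 = 966.
Probability = 966/1287 = 322/429.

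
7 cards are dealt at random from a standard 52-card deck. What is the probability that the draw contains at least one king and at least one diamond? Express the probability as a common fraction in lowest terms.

There are C(52,7) = 133784560 possible draws.
By inclusion-exclusion on the complements, draws missing all kings or all diamonds: C(48,7) + C(39,7) − C(36,7) = 73629072 + 15380937 − 8347680 = 80662329.
So draws with at least one of each: 133784560 − 80662329 = 53122231, probability 53122231/133784560.

53122231/133784560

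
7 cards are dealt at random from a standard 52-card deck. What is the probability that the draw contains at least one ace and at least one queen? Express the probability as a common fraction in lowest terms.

There are C(52,7) = 133784560 possible draws.
By inclusion-exclusion on the complements, draws missing all aces or all queens: C(48,7) + C(48,7) − C(44,7) = 73629072 + 73629072 − 38320568 = 108937576.
So draws with at least one of each: 133784560 − 108937576 = 24846984, probability 24846984/133784560 = 3105873/16723070.

3105873/16723070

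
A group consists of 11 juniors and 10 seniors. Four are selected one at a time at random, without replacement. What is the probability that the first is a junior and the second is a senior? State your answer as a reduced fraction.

Multiply the conditional probabilities at each draw: 11/21 · 10/20 = 110/420 = 11/42.

11/42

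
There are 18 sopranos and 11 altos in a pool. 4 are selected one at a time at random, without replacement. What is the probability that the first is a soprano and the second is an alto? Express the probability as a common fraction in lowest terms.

99/406

Multiply the conditional probabilities at each draw: 18/29 · 11/28 = 198/812 = 99/406.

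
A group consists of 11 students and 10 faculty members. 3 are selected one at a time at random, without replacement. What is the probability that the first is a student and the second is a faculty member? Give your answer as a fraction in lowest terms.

11/42

Multiply the conditional probabilities at each draw: 11/21 · 10/20 = 110/420 = 11/42.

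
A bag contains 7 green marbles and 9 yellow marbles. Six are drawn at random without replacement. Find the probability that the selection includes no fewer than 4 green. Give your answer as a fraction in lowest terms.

Total selections: C(16,6) = 8008.
Favorable selections (no fewer than 4 green): C(7,4)·C(9,2) + C(7,5)·C(9,1) + C(7,6)·C(9,0) = 1260 + 189 + 7 = 1456.
Probability = 1456/8008 = 2/11.

2/11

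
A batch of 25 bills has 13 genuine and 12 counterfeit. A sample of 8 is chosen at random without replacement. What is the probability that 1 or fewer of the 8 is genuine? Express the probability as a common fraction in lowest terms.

There are C(25,8) = 1081575 ways to choose the 8.
Favorable selections (1 or fewer genuine): C(13,0)·C(12,8) + C(13,1)·C(12,7) = 495 + 10296 = 10791.
Probability = 10791/1081575 = 109/10925.

109/10925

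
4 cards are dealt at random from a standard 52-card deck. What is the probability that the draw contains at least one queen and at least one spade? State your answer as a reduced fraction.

52799/270725

There are C(52,4) = 270725 possible draws.
By inclusion-exclusion on the complements, draws missing all queens or all spades: C(48,4) + C(39,4) − C(36,4) = 194580 + 82251 − 58905 = 217926.
So draws with at least one of each: 270725 − 217926 = 52799, probability 52799/270725.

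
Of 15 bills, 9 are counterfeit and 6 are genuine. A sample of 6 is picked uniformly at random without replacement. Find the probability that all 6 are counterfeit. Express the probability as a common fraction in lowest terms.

There are C(15,6) = 5005 possible selections.
Selections with all counterfeit: C(9,6) = 84.
Probability = 84/5005 = 12/715.

12/715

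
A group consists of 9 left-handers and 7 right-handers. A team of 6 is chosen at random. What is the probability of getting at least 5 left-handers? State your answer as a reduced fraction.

69/572

Total selections: C(16,6) = 8008.
Favorable selections (at least 5 left-handers): C(9,5)·C(7,1) + C(9,6)·C(7,0) = 882 + 84 = 966.
Probability = 966/8008 = 69/572.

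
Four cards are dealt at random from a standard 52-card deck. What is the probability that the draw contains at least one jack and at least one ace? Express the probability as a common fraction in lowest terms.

There are C(52,4) = 270725 possible draws.
By inclusion-exclusion on the complements, draws missing all jacks or all aces: C(48,4) + C(48,4) − C(44,4) = 194580 + 194580 − 135751 = 253409.
So draws with at least one of each: 270725 − 253409 = 17316, probability 17316/270725 = 1332/20825.

1332/20825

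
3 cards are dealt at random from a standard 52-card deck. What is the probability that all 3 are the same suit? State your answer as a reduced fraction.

22/425

There are C(52,3) = 22100 possible 3-card hands.
Hands of one suit: 4 suits × C(13,3) = 4·286 = 1144.
Probability = 1144/22100 = 22/425.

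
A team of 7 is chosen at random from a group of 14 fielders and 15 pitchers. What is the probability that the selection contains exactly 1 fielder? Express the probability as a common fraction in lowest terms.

539/12006

There are C(29,7) = 1560780 ways to choose 7 from 29.
Selections with exactly 1 fielder: choose 1 of the 14 fielders and 6 of the 15 pitchers, C(14,1)·C(15,6) = 14·5005 = 70070.
Probability = 70070/1560780 = 539/12006.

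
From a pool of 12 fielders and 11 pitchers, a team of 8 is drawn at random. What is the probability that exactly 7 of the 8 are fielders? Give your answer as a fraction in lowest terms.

The sample space is all 8-subsets of the 23: C(23,8) = 490314.
Selections with exactly 7 fielders: choose 7 of the 12 fielders and 1 of the 11 pitchers, C(12,7)·C(11,1) = 792·11 = 8712.
Probability = 8712/490314 = 132/7429.

132/7429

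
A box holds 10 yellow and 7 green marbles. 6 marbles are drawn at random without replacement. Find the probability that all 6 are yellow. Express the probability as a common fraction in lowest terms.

15/884

There are C(17,6) = 12376 possible selections.
Selections with all yellow: C(10,6) = 210.
Probability = 210/12376 = 15/884.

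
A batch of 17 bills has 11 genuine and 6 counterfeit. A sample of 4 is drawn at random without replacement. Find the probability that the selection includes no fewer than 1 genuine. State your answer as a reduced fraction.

473/476

Total selections: C(17,4) = 2380.
Favorable selections (no fewer than 1 genuine): C(11,1)·C(6,3) + C(11,2)·C(6,2) + C(11,3)·C(6,1) + C(11,4)·C(6,0) = 220 + 825 + 990 + 330 = 2365.
Probability = 2365/2380 = 473/476.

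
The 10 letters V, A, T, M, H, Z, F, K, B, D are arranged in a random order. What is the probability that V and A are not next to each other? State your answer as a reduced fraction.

There are 10! = 3628800 arrangements.
Arrangements with V and A adjacent: 2·9! = 725760.
So not adjacent: 3628800 − 725760 = 2903040, probability 2903040/3628800 = 4/5.

4/5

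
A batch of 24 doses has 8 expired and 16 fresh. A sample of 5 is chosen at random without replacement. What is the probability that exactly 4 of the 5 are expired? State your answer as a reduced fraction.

20/759

There are C(24,5) = 42504 ways to choose 5 from 24.
Selections with exactly 4 expired: choose 4 of the 8 expired and 1 of the 16 fresh, C(8,4)·C(16,1) = 70·16 = 1120.
Probability = 1120/42504 = 20/759.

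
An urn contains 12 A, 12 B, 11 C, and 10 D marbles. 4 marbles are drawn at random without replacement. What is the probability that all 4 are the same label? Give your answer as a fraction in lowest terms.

34/3311

There are C(45,4) = 148995 ways to draw 4 marbles.
All same label: C(12,4) + C(12,4) + C(11,4) + C(10,4) = 495 + 495 + 330 + 210 = 1530.
Probability = 1530/148995 = 34/3311.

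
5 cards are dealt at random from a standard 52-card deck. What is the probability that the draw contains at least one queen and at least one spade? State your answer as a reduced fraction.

There are C(52,5) = 2598960 possible draws.
By inclusion-exclusion on the complements, draws missing all queens or all spades: C(48,5) + C(39,5) − C(36,5) = 1712304 + 575757 − 376992 = 1911069.
So draws with at least one of each: 2598960 − 1911069 = 687891, probability 687891/2598960 = 229297/866320.

229297/866320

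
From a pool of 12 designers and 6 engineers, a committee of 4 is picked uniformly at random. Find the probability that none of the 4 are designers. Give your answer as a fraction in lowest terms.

1/204

There are C(18,4) = 3060 possible selections.
Selections with no designers (all engineers): C(6,4) = 15.
Probability = 15/3060 = 1/204.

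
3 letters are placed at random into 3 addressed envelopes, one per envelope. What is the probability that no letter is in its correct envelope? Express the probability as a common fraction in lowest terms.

1/3

There are 3! = 6 assignments.
By inclusion-exclusion, assignments with no fixed points: C(3,0)·3! − C(3,1)·2! + C(3,2)·1! − C(3,3)·0! = 2.
Probability = 2/6 = 1/3.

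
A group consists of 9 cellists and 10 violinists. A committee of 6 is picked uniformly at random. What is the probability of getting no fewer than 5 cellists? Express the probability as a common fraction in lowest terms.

There are C(19,6) = 27132 ways to choose the 6.
Favorable selections (no fewer than 5 cellists): C(9,5)·C(10,1) + C(9,6)·C(10,0) = 1260 + 84 = 1344.
Probability = 1344/27132 = 16/323.

16/323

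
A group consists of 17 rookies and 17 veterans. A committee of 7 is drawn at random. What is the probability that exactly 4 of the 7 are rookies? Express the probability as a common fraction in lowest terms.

2975/9889

There are C(34,7) = 5379616 ways to choose 7 from 34.
Selections with exactly 4 rookies: choose 4 of the 17 rookies and 3 of the 17 veterans, C(17,4)·C(17,3) = 2380·680 = 1618400.
Probability = 1618400/5379616 = 2975/9889.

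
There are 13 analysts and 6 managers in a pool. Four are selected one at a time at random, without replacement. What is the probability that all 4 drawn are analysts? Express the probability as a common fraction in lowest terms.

Multiply the conditional probabilities at each draw: 13/19 · 12/18 · 11/17 · 10/16 = 17160/93024 = 715/3876.

715/3876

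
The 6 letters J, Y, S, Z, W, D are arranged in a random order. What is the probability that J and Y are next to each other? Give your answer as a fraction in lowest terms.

There are 6! = 720 arrangements.
Treat J and Y as a block: 5! arrangements of the blocks × 2 orders within the block = 2·120 = 240.
Probability = 240/720 = 1/3.

1/3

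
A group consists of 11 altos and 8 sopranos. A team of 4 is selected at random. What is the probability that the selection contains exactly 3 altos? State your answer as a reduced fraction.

110/323

The sample space is all 4-subsets of the 19: C(19,4) = 3876.
Selections with exactly 3 altos: choose 3 of the 11 altos and 1 of the 8 sopranos, C(11,3)·C(8,1) = 165·8 = 1320.
Probability = 1320/3876 = 110/323.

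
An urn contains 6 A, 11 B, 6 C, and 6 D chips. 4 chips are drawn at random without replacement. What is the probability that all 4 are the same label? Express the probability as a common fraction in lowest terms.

There are C(29,4) = 23751 ways to draw 4 chips.
All same label: C(6,4) + C(11,4) + C(6,4) + C(6,4) = 15 + 330 + 15 + 15 = 375.
Probability = 375/23751 = 125/7917.

125/7917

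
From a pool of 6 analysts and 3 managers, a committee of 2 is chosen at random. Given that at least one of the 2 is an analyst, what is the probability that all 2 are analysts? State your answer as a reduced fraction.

5/11

Work in counts. Selections with at least one analyst: C(9,2) − C(3,2) = 36 − 3 = 33.
Of those, selections where all 2 are analysts: C(6,2) = 15.
Conditional probability = 15/33 = 5/11.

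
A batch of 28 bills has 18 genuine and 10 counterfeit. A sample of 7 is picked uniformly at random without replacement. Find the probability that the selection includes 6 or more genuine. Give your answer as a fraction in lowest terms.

697/3795

Total selections: C(28,7) = 1184040.
Favorable selections (6 or more genuine): C(18,6)·C(10,1) + C(18,7)·C(10,0) = 185640 + 31824 = 217464.
Probability = 217464/1184040 = 697/3795.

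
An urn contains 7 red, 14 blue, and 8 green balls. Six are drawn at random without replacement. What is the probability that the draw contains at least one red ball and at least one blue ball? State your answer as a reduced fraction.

There are C(29,6) = 475020 possible draws.
By inclusion-exclusion on the complements, draws missing all red or all blue: C(22,6) + C(15,6) − C(8,6) = 74613 + 5005 − 28 = 79590.
So draws with at least one of each: 475020 − 79590 = 395430, probability 395430/475020 = 1883/2262.

1883/2262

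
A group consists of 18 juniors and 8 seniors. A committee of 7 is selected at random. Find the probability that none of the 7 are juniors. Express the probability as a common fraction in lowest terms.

There are C(26,7) = 657800 possible selections.
Selections with no juniors (all seniors): C(8,7) = 8.
Probability = 8/657800 = 1/82225.

1/82225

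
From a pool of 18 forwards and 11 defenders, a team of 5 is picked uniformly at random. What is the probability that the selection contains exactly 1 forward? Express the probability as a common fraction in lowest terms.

Total number of selections: C(29,5) = 118755.
Selections with exactly 1 forward: choose 1 of the 18 forwards and 4 of the 11 defenders, C(18,1)·C(11,4) = 18·330 = 5940.
Probability = 5940/118755 = 132/2639.

132/2639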